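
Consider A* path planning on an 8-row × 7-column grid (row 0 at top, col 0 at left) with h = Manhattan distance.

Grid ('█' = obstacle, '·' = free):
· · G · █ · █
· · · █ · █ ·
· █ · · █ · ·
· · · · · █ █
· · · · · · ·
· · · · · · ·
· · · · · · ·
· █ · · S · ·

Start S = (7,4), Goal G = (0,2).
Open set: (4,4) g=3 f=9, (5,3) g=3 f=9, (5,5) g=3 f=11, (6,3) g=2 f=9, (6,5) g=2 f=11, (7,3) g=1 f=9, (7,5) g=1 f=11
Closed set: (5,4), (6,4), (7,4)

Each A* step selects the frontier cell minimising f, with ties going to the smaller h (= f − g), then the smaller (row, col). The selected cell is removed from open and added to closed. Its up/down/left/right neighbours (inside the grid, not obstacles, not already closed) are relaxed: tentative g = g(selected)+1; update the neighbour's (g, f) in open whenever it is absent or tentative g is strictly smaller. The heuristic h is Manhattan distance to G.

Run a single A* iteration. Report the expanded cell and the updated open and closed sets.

step 1: expand (4,4) (f=9, h=6) → closed; open now [(3,4) g=4 f=9, (4,3) g=4 f=9, (4,5) g=4 f=11, (5,3) g=3 f=9, (5,5) g=3 f=11, (6,3) g=2 f=9, (6,5) g=2 f=11, (7,3) g=1 f=9, (7,5) g=1 f=11]

expanded=(4,4); open=[(3,4) g=4 f=9, (4,3) g=4 f=9, (4,5) g=4 f=11, (5,3) g=3 f=9, (5,5) g=3 f=11, (6,3) g=2 f=9, (6,5) g=2 f=11, (7,3) g=1 f=9, (7,5) g=1 f=11]; closed=[(4,4), (5,4), (6,4), (7,4)]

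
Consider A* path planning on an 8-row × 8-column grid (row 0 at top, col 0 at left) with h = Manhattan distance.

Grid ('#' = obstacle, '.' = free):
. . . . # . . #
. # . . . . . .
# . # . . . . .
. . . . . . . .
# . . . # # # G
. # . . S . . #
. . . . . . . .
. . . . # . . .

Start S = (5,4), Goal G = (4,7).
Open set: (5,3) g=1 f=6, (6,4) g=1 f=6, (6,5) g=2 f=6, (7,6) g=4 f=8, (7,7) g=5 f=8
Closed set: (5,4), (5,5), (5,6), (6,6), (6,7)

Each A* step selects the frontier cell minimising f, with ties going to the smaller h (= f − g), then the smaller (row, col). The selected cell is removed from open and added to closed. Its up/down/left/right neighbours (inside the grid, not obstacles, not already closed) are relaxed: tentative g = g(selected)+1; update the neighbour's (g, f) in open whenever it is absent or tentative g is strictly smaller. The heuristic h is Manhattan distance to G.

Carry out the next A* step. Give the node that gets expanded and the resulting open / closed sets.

step 1: expand (6,5) (f=6, h=4) → closed; open now [(5,3) g=1 f=6, (6,4) g=1 f=6, (7,5) g=3 f=8, (7,6) g=4 f=8, (7,7) g=5 f=8]

expanded=(6,5); open=[(5,3) g=1 f=6, (6,4) g=1 f=6, (7,5) g=3 f=8, (7,6) g=4 f=8, (7,7) g=5 f=8]; closed=[(5,4), (5,5), (5,6), (6,5), (6,6), (6,7)]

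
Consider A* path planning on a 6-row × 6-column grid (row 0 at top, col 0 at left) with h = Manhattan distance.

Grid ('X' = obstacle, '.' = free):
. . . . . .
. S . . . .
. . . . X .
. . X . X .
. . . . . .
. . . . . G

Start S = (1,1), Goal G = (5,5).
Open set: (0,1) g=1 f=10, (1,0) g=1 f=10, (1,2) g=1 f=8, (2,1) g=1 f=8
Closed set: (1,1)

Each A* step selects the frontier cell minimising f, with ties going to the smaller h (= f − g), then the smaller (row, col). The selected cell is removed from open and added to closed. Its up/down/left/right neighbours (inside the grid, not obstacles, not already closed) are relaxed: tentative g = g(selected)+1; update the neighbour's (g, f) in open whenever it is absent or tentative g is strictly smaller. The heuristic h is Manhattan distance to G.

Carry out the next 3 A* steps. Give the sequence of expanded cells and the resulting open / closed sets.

order=[(1,2) → (1,3) → (1,4)]; open=[(0,1) g=1 f=10, (0,2) g=2 f=10, (0,3) g=3 f=10, (0,4) g=4 f=10, (1,0) g=1 f=10, (1,5) g=4 f=8, (2,1) g=1 f=8, (2,2) g=2 f=8, (2,3) g=3 f=8]; closed=[(1,1), (1,2), (1,3), (1,4)]

step 1: expand (1,2) (f=8, h=7) → closed; open now [(0,1) g=1 f=10, (0,2) g=2 f=10, (1,0) g=1 f=10, (1,3) g=2 f=8, (2,1) g=1 f=8, (2,2) g=2 f=8]
step 2: expand (1,3) (f=8, h=6) → closed; open now [(0,1) g=1 f=10, (0,2) g=2 f=10, (0,3) g=3 f=10, (1,0) g=1 f=10, (1,4) g=3 f=8, (2,1) g=1 f=8, (2,2) g=2 f=8, (2,3) g=3 f=8]
step 3: expand (1,4) (f=8, h=5) → closed; open now [(0,1) g=1 f=10, (0,2) g=2 f=10, (0,3) g=3 f=10, (0,4) g=4 f=10, (1,0) g=1 f=10, (1,5) g=4 f=8, (2,1) g=1 f=8, (2,2) g=2 f=8, (2,3) g=3 f=8]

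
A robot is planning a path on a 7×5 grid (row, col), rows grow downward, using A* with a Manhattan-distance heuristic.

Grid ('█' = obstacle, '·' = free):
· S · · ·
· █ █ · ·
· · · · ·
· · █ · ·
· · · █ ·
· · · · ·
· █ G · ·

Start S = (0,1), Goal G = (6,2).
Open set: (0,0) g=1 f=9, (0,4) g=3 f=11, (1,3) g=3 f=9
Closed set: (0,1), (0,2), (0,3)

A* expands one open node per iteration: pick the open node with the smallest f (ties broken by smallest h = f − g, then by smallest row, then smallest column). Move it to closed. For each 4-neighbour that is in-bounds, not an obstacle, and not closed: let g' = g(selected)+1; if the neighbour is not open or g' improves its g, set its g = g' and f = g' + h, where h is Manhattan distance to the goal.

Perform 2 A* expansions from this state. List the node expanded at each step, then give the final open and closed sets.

order=[(1,3) → (2,3)]; open=[(0,0) g=1 f=9, (0,4) g=3 f=11, (1,4) g=4 f=11, (2,2) g=5 f=9, (2,4) g=5 f=11, (3,3) g=5 f=9]; closed=[(0,1), (0,2), (0,3), (1,3), (2,3)]

step 1: expand (1,3) (f=9, h=6) → closed; open now [(0,0) g=1 f=9, (0,4) g=3 f=11, (1,4) g=4 f=11, (2,3) g=4 f=9]
step 2: expand (2,3) (f=9, h=5) → closed; open now [(0,0) g=1 f=9, (0,4) g=3 f=11, (1,4) g=4 f=11, (2,2) g=5 f=9, (2,4) g=5 f=11, (3,3) g=5 f=9]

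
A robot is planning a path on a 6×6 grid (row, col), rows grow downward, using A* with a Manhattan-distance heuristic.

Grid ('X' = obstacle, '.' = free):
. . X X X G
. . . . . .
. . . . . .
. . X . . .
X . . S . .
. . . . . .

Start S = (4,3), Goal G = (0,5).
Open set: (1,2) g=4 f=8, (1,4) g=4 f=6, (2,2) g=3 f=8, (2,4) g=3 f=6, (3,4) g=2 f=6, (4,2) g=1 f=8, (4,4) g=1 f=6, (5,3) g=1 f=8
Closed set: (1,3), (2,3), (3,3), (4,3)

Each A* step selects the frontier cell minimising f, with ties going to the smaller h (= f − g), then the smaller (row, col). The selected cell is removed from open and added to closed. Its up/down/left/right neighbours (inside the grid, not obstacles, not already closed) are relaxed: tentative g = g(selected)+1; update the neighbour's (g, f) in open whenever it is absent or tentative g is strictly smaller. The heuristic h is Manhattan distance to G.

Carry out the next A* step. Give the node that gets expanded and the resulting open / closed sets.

step 1: expand (1,4) (f=6, h=2) → closed; open now [(1,2) g=4 f=8, (1,5) g=5 f=6, (2,2) g=3 f=8, (2,4) g=3 f=6, (3,4) g=2 f=6, (4,2) g=1 f=8, (4,4) g=1 f=6, (5,3) g=1 f=8]

expanded=(1,4); open=[(1,2) g=4 f=8, (1,5) g=5 f=6, (2,2) g=3 f=8, (2,4) g=3 f=6, (3,4) g=2 f=6, (4,2) g=1 f=8, (4,4) g=1 f=6, (5,3) g=1 f=8]; closed=[(1,3), (1,4), (2,3), (3,3), (4,3)]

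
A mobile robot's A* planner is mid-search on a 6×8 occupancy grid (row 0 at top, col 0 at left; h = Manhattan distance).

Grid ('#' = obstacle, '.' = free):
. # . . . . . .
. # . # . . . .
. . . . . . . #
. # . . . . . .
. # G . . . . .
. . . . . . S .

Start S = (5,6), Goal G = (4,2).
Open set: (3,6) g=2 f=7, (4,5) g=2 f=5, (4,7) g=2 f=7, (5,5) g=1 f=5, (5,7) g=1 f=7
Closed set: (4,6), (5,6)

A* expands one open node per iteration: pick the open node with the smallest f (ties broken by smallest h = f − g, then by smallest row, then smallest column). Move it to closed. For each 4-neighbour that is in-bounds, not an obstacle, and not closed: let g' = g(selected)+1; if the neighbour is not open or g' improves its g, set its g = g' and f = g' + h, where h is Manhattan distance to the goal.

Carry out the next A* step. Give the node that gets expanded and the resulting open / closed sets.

expanded=(4,5); open=[(3,5) g=3 f=7, (3,6) g=2 f=7, (4,4) g=3 f=5, (4,7) g=2 f=7, (5,5) g=1 f=5, (5,7) g=1 f=7]; closed=[(4,5), (4,6), (5,6)]

step 1: expand (4,5) (f=5, h=3) → closed; open now [(3,5) g=3 f=7, (3,6) g=2 f=7, (4,4) g=3 f=5, (4,7) g=2 f=7, (5,5) g=1 f=5, (5,7) g=1 f=7]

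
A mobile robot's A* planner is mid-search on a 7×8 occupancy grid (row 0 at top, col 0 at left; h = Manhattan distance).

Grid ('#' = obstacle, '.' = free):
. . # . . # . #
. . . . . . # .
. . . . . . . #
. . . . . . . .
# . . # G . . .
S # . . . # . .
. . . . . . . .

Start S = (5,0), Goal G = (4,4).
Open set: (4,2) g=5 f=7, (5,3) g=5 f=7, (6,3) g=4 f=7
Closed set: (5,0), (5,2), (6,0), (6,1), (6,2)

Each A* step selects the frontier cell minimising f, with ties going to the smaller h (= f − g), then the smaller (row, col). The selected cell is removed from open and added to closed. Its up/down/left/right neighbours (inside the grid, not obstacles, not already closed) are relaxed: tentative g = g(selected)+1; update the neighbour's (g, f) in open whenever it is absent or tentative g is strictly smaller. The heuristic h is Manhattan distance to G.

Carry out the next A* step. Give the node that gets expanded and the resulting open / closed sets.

step 1: expand (4,2) (f=7, h=2) → closed; open now [(3,2) g=6 f=9, (4,1) g=6 f=9, (5,3) g=5 f=7, (6,3) g=4 f=7]

expanded=(4,2); open=[(3,2) g=6 f=9, (4,1) g=6 f=9, (5,3) g=5 f=7, (6,3) g=4 f=7]; closed=[(4,2), (5,0), (5,2), (6,0), (6,1), (6,2)]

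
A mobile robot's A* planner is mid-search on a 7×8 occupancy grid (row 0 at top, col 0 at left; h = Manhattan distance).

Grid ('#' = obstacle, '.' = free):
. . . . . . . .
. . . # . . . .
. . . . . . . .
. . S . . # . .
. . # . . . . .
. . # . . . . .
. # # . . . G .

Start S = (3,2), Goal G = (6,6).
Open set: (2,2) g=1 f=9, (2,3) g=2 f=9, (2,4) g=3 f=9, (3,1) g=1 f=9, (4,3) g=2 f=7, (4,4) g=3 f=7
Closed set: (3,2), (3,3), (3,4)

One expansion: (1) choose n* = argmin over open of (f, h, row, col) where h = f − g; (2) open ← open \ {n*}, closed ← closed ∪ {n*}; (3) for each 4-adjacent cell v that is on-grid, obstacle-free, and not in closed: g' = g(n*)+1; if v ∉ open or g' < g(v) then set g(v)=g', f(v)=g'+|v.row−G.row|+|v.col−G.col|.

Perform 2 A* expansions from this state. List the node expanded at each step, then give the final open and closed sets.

step 1: expand (4,4) (f=7, h=4) → closed; open now [(2,2) g=1 f=9, (2,3) g=2 f=9, (2,4) g=3 f=9, (3,1) g=1 f=9, (4,3) g=2 f=7, (4,5) g=4 f=7, (5,4) g=4 f=7]
step 2: expand (4,5) (f=7, h=3) → closed; open now [(2,2) g=1 f=9, (2,3) g=2 f=9, (2,4) g=3 f=9, (3,1) g=1 f=9, (4,3) g=2 f=7, (4,6) g=5 f=7, (5,4) g=4 f=7, (5,5) g=5 f=7]

order=[(4,4) → (4,5)]; open=[(2,2) g=1 f=9, (2,3) g=2 f=9, (2,4) g=3 f=9, (3,1) g=1 f=9, (4,3) g=2 f=7, (4,6) g=5 f=7, (5,4) g=4 f=7, (5,5) g=5 f=7]; closed=[(3,2), (3,3), (3,4), (4,4), (4,5)]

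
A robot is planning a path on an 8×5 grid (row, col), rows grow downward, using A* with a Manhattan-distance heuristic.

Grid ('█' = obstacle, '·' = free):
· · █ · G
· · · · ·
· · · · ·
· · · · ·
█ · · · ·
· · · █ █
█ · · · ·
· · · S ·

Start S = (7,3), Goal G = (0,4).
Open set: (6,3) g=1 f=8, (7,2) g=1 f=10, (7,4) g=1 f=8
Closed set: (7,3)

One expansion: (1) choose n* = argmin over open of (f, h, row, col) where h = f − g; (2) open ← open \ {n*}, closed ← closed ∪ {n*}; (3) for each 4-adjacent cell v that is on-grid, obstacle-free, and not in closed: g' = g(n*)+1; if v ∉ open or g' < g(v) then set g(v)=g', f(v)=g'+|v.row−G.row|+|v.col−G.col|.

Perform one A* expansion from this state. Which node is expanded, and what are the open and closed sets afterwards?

step 1: expand (6,3) (f=8, h=7) → closed; open now [(6,2) g=2 f=10, (6,4) g=2 f=8, (7,2) g=1 f=10, (7,4) g=1 f=8]

expanded=(6,3); open=[(6,2) g=2 f=10, (6,4) g=2 f=8, (7,2) g=1 f=10, (7,4) g=1 f=8]; closed=[(6,3), (7,3)]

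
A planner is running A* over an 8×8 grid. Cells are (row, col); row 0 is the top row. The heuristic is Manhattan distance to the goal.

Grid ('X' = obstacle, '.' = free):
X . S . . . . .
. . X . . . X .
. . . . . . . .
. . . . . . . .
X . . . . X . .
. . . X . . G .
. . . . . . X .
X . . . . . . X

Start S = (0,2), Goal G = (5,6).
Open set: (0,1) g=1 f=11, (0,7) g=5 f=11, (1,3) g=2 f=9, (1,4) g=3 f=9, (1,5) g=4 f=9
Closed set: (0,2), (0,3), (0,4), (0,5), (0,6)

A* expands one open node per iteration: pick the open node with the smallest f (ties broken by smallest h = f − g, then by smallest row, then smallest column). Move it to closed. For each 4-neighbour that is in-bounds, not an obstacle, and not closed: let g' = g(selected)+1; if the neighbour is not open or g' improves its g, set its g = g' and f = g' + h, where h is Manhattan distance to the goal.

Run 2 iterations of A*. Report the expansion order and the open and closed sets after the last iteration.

step 1: expand (1,5) (f=9, h=5) → closed; open now [(0,1) g=1 f=11, (0,7) g=5 f=11, (1,3) g=2 f=9, (1,4) g=3 f=9, (2,5) g=5 f=9]
step 2: expand (2,5) (f=9, h=4) → closed; open now [(0,1) g=1 f=11, (0,7) g=5 f=11, (1,3) g=2 f=9, (1,4) g=3 f=9, (2,4) g=6 f=11, (2,6) g=6 f=9, (3,5) g=6 f=9]

order=[(1,5) → (2,5)]; open=[(0,1) g=1 f=11, (0,7) g=5 f=11, (1,3) g=2 f=9, (1,4) g=3 f=9, (2,4) g=6 f=11, (2,6) g=6 f=9, (3,5) g=6 f=9]; closed=[(0,2), (0,3), (0,4), (0,5), (0,6), (1,5), (2,5)]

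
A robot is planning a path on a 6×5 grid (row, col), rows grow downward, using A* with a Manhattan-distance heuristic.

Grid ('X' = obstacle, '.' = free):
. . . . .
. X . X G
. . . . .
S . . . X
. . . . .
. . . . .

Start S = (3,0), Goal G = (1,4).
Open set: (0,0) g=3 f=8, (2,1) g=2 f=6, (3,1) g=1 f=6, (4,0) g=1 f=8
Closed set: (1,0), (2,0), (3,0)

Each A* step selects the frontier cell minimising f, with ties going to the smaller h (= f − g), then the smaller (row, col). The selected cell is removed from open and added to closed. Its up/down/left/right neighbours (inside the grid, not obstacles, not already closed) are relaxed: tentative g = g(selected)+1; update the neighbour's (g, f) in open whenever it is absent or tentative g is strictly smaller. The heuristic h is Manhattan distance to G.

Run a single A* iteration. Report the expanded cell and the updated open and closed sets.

step 1: expand (2,1) (f=6, h=4) → closed; open now [(0,0) g=3 f=8, (2,2) g=3 f=6, (3,1) g=1 f=6, (4,0) g=1 f=8]

expanded=(2,1); open=[(0,0) g=3 f=8, (2,2) g=3 f=6, (3,1) g=1 f=6, (4,0) g=1 f=8]; closed=[(1,0), (2,0), (2,1), (3,0)]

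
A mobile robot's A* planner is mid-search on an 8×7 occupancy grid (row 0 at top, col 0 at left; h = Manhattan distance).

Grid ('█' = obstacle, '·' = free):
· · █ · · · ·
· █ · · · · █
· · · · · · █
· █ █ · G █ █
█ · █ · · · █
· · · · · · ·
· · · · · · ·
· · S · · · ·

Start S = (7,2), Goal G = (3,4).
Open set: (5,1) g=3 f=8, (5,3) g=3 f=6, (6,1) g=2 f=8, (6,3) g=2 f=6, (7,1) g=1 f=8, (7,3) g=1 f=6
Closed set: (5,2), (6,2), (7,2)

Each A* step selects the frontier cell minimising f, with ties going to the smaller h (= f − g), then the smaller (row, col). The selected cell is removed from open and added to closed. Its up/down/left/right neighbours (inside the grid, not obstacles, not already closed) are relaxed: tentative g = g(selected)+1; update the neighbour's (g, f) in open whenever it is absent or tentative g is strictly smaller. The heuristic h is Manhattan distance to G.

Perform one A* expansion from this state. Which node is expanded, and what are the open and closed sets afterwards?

step 1: expand (5,3) (f=6, h=3) → closed; open now [(4,3) g=4 f=6, (5,1) g=3 f=8, (5,4) g=4 f=6, (6,1) g=2 f=8, (6,3) g=2 f=6, (7,1) g=1 f=8, (7,3) g=1 f=6]

expanded=(5,3); open=[(4,3) g=4 f=6, (5,1) g=3 f=8, (5,4) g=4 f=6, (6,1) g=2 f=8, (6,3) g=2 f=6, (7,1) g=1 f=8, (7,3) g=1 f=6]; closed=[(5,2), (5,3), (6,2), (7,2)]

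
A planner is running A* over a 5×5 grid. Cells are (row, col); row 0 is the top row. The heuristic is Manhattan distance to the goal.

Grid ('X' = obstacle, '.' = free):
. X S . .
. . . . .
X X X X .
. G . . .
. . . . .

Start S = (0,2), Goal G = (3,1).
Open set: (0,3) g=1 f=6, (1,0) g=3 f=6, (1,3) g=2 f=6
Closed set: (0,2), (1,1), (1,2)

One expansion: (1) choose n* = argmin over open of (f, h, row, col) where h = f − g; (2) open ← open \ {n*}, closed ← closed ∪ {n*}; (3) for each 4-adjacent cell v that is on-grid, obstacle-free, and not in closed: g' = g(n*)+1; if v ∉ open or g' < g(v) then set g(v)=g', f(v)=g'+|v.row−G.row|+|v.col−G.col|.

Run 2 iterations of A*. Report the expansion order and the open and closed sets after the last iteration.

step 1: expand (1,0) (f=6, h=3) → closed; open now [(0,0) g=4 f=8, (0,3) g=1 f=6, (1,3) g=2 f=6]
step 2: expand (1,3) (f=6, h=4) → closed; open now [(0,0) g=4 f=8, (0,3) g=1 f=6, (1,4) g=3 f=8]

order=[(1,0) → (1,3)]; open=[(0,0) g=4 f=8, (0,3) g=1 f=6, (1,4) g=3 f=8]; closed=[(0,2), (1,0), (1,1), (1,2), (1,3)]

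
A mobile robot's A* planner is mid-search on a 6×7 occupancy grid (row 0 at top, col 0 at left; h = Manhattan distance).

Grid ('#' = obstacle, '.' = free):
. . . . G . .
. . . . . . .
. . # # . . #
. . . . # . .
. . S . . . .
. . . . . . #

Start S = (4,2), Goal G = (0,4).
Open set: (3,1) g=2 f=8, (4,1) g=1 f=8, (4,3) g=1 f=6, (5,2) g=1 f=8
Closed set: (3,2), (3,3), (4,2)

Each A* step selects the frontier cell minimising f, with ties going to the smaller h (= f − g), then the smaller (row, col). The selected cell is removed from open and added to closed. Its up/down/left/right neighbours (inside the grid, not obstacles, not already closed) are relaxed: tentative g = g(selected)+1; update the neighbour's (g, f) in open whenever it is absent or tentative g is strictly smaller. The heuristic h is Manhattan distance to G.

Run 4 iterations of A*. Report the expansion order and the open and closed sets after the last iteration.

step 1: expand (4,3) (f=6, h=5) → closed; open now [(3,1) g=2 f=8, (4,1) g=1 f=8, (4,4) g=2 f=6, (5,2) g=1 f=8, (5,3) g=2 f=8]
step 2: expand (4,4) (f=6, h=4) → closed; open now [(3,1) g=2 f=8, (4,1) g=1 f=8, (4,5) g=3 f=8, (5,2) g=1 f=8, (5,3) g=2 f=8, (5,4) g=3 f=8]
step 3: expand (4,5) (f=8, h=5) → closed; open now [(3,1) g=2 f=8, (3,5) g=4 f=8, (4,1) g=1 f=8, (4,6) g=4 f=10, (5,2) g=1 f=8, (5,3) g=2 f=8, (5,4) g=3 f=8, (5,5) g=4 f=10]
step 4: expand (3,5) (f=8, h=4) → closed; open now [(2,5) g=5 f=8, (3,1) g=2 f=8, (3,6) g=5 f=10, (4,1) g=1 f=8, (4,6) g=4 f=10, (5,2) g=1 f=8, (5,3) g=2 f=8, (5,4) g=3 f=8, (5,5) g=4 f=10]

order=[(4,3) → (4,4) → (4,5) → (3,5)]; open=[(2,5) g=5 f=8, (3,1) g=2 f=8, (3,6) g=5 f=10, (4,1) g=1 f=8, (4,6) g=4 f=10, (5,2) g=1 f=8, (5,3) g=2 f=8, (5,4) g=3 f=8, (5,5) g=4 f=10]; closed=[(3,2), (3,3), (3,5), (4,2), (4,3), (4,4), (4,5)]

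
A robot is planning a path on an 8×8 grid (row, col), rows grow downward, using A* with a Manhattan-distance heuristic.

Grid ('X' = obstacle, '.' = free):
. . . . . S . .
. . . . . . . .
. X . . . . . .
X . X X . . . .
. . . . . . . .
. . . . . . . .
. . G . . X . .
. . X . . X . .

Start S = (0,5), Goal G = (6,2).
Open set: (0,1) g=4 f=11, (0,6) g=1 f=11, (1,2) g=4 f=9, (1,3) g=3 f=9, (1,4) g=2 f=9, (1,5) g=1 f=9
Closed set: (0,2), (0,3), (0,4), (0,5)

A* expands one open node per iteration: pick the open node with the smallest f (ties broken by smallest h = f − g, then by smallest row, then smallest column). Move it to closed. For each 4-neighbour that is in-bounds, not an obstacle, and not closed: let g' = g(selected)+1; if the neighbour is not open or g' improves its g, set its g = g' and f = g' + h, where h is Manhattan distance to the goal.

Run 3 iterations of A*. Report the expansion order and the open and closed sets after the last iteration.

order=[(1,2) → (2,2) → (1,3)]; open=[(0,1) g=4 f=11, (0,6) g=1 f=11, (1,1) g=5 f=11, (1,4) g=2 f=9, (1,5) g=1 f=9, (2,3) g=4 f=9]; closed=[(0,2), (0,3), (0,4), (0,5), (1,2), (1,3), (2,2)]

step 1: expand (1,2) (f=9, h=5) → closed; open now [(0,1) g=4 f=11, (0,6) g=1 f=11, (1,1) g=5 f=11, (1,3) g=3 f=9, (1,4) g=2 f=9, (1,5) g=1 f=9, (2,2) g=5 f=9]
step 2: expand (2,2) (f=9, h=4) → closed; open now [(0,1) g=4 f=11, (0,6) g=1 f=11, (1,1) g=5 f=11, (1,3) g=3 f=9, (1,4) g=2 f=9, (1,5) g=1 f=9, (2,3) g=6 f=11]
step 3: expand (1,3) (f=9, h=6) → closed; open now [(0,1) g=4 f=11, (0,6) g=1 f=11, (1,1) g=5 f=11, (1,4) g=2 f=9, (1,5) g=1 f=9, (2,3) g=4 f=9]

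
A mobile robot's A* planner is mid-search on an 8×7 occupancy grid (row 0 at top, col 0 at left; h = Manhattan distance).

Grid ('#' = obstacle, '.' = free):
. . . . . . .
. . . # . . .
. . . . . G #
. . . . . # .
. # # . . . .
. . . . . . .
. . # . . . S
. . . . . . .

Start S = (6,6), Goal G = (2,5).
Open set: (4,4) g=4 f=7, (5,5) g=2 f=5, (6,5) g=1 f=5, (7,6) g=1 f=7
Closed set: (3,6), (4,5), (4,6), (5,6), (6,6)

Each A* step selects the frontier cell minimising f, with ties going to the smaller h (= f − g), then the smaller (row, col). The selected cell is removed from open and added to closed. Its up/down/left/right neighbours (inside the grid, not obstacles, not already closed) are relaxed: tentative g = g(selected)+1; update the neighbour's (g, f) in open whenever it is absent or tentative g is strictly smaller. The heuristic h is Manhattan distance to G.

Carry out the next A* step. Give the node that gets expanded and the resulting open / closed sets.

step 1: expand (5,5) (f=5, h=3) → closed; open now [(4,4) g=4 f=7, (5,4) g=3 f=7, (6,5) g=1 f=5, (7,6) g=1 f=7]

expanded=(5,5); open=[(4,4) g=4 f=7, (5,4) g=3 f=7, (6,5) g=1 f=5, (7,6) g=1 f=7]; closed=[(3,6), (4,5), (4,6), (5,5), (5,6), (6,6)]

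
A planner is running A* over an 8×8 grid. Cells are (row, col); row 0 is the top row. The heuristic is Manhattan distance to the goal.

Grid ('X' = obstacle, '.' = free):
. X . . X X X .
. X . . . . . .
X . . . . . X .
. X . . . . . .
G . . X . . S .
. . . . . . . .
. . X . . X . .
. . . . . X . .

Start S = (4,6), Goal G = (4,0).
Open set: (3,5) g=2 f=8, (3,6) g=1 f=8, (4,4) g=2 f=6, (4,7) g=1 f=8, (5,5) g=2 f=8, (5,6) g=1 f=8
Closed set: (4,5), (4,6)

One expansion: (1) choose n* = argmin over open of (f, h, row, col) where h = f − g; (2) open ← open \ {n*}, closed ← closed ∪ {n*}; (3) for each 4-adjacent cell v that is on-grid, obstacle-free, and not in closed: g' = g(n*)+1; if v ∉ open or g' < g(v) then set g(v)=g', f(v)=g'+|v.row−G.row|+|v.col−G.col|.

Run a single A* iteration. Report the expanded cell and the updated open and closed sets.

expanded=(4,4); open=[(3,4) g=3 f=8, (3,5) g=2 f=8, (3,6) g=1 f=8, (4,7) g=1 f=8, (5,4) g=3 f=8, (5,5) g=2 f=8, (5,6) g=1 f=8]; closed=[(4,4), (4,5), (4,6)]

step 1: expand (4,4) (f=6, h=4) → closed; open now [(3,4) g=3 f=8, (3,5) g=2 f=8, (3,6) g=1 f=8, (4,7) g=1 f=8, (5,4) g=3 f=8, (5,5) g=2 f=8, (5,6) g=1 f=8]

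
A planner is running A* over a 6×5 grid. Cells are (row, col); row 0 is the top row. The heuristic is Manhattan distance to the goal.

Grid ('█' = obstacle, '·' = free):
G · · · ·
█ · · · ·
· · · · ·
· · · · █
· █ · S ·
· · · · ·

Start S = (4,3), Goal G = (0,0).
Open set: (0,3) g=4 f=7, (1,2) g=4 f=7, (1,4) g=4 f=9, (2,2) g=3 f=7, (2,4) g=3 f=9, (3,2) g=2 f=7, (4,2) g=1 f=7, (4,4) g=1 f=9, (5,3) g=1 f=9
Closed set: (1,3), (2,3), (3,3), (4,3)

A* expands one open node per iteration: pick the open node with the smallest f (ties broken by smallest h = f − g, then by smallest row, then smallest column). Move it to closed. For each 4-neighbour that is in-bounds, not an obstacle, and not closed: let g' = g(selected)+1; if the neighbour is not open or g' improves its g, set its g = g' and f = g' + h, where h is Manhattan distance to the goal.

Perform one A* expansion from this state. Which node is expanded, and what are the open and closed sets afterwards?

expanded=(0,3); open=[(0,2) g=5 f=7, (0,4) g=5 f=9, (1,2) g=4 f=7, (1,4) g=4 f=9, (2,2) g=3 f=7, (2,4) g=3 f=9, (3,2) g=2 f=7, (4,2) g=1 f=7, (4,4) g=1 f=9, (5,3) g=1 f=9]; closed=[(0,3), (1,3), (2,3), (3,3), (4,3)]

step 1: expand (0,3) (f=7, h=3) → closed; open now [(0,2) g=5 f=7, (0,4) g=5 f=9, (1,2) g=4 f=7, (1,4) g=4 f=9, (2,2) g=3 f=7, (2,4) g=3 f=9, (3,2) g=2 f=7, (4,2) g=1 f=7, (4,4) g=1 f=9, (5,3) g=1 f=9]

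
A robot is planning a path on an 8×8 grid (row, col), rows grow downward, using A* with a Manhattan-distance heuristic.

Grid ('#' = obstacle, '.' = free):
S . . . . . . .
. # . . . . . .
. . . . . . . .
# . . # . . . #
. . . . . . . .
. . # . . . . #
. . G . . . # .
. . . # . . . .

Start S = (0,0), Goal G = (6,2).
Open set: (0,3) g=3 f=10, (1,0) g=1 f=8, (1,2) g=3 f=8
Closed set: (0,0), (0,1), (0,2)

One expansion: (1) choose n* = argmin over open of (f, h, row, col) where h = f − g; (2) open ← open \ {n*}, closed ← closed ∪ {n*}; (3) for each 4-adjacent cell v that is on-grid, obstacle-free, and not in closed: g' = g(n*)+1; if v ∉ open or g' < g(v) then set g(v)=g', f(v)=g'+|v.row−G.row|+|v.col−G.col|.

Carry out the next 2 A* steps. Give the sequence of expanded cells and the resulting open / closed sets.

order=[(1,2) → (2,2)]; open=[(0,3) g=3 f=10, (1,0) g=1 f=8, (1,3) g=4 f=10, (2,1) g=5 f=10, (2,3) g=5 f=10, (3,2) g=5 f=8]; closed=[(0,0), (0,1), (0,2), (1,2), (2,2)]

step 1: expand (1,2) (f=8, h=5) → closed; open now [(0,3) g=3 f=10, (1,0) g=1 f=8, (1,3) g=4 f=10, (2,2) g=4 f=8]
step 2: expand (2,2) (f=8, h=4) → closed; open now [(0,3) g=3 f=10, (1,0) g=1 f=8, (1,3) g=4 f=10, (2,1) g=5 f=10, (2,3) g=5 f=10, (3,2) g=5 f=8]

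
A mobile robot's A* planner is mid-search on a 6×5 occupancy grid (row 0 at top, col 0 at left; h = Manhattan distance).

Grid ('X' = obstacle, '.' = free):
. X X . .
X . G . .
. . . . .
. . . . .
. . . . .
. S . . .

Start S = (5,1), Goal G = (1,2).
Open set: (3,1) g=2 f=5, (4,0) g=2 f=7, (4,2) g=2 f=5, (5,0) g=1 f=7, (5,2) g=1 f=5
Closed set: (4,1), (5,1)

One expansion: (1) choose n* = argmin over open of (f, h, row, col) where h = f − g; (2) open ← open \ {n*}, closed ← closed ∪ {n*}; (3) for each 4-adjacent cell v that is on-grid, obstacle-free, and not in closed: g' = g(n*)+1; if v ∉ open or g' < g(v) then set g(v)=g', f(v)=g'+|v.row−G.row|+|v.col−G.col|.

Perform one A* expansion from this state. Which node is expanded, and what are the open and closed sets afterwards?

step 1: expand (3,1) (f=5, h=3) → closed; open now [(2,1) g=3 f=5, (3,0) g=3 f=7, (3,2) g=3 f=5, (4,0) g=2 f=7, (4,2) g=2 f=5, (5,0) g=1 f=7, (5,2) g=1 f=5]

expanded=(3,1); open=[(2,1) g=3 f=5, (3,0) g=3 f=7, (3,2) g=3 f=5, (4,0) g=2 f=7, (4,2) g=2 f=5, (5,0) g=1 f=7, (5,2) g=1 f=5]; closed=[(3,1), (4,1), (5,1)]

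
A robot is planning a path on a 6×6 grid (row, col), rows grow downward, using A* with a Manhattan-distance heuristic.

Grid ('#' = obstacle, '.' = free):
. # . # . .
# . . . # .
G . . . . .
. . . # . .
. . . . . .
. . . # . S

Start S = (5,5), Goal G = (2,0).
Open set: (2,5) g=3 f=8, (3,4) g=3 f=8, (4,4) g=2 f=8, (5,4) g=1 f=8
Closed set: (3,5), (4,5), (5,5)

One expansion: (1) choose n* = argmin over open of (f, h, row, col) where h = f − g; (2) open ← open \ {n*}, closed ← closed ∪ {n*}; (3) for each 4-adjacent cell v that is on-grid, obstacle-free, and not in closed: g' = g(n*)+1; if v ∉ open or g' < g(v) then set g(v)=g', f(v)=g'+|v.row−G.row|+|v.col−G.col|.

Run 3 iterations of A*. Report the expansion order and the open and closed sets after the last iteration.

step 1: expand (2,5) (f=8, h=5) → closed; open now [(1,5) g=4 f=10, (2,4) g=4 f=8, (3,4) g=3 f=8, (4,4) g=2 f=8, (5,4) g=1 f=8]
step 2: expand (2,4) (f=8, h=4) → closed; open now [(1,5) g=4 f=10, (2,3) g=5 f=8, (3,4) g=3 f=8, (4,4) g=2 f=8, (5,4) g=1 f=8]
step 3: expand (2,3) (f=8, h=3) → closed; open now [(1,3) g=6 f=10, (1,5) g=4 f=10, (2,2) g=6 f=8, (3,4) g=3 f=8, (4,4) g=2 f=8, (5,4) g=1 f=8]

order=[(2,5) → (2,4) → (2,3)]; open=[(1,3) g=6 f=10, (1,5) g=4 f=10, (2,2) g=6 f=8, (3,4) g=3 f=8, (4,4) g=2 f=8, (5,4) g=1 f=8]; closed=[(2,3), (2,4), (2,5), (3,5), (4,5), (5,5)]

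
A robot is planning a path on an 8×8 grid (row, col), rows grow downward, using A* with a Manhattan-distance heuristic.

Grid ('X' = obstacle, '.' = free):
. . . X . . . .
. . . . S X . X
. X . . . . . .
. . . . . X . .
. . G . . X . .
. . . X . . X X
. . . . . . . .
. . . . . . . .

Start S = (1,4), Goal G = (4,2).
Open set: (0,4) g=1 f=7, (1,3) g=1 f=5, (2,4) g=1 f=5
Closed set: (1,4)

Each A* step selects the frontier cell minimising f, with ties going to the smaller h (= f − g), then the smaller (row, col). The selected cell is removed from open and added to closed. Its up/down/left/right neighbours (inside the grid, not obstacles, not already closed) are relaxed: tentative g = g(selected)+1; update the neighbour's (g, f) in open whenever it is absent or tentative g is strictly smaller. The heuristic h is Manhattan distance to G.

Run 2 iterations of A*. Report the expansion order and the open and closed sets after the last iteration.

step 1: expand (1,3) (f=5, h=4) → closed; open now [(0,4) g=1 f=7, (1,2) g=2 f=5, (2,3) g=2 f=5, (2,4) g=1 f=5]
step 2: expand (1,2) (f=5, h=3) → closed; open now [(0,2) g=3 f=7, (0,4) g=1 f=7, (1,1) g=3 f=7, (2,2) g=3 f=5, (2,3) g=2 f=5, (2,4) g=1 f=5]

order=[(1,3) → (1,2)]; open=[(0,2) g=3 f=7, (0,4) g=1 f=7, (1,1) g=3 f=7, (2,2) g=3 f=5, (2,3) g=2 f=5, (2,4) g=1 f=5]; closed=[(1,2), (1,3), (1,4)]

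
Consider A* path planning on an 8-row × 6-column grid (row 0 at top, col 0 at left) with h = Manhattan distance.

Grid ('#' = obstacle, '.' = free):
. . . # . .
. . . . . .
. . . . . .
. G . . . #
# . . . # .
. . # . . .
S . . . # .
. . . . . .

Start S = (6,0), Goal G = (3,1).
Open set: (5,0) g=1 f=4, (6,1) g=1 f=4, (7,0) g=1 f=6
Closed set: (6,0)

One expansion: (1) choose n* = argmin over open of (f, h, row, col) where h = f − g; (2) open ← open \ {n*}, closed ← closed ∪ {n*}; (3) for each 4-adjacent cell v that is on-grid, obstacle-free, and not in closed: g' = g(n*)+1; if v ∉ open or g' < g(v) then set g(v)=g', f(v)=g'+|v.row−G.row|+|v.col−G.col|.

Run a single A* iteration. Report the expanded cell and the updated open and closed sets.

expanded=(5,0); open=[(5,1) g=2 f=4, (6,1) g=1 f=4, (7,0) g=1 f=6]; closed=[(5,0), (6,0)]

step 1: expand (5,0) (f=4, h=3) → closed; open now [(5,1) g=2 f=4, (6,1) g=1 f=4, (7,0) g=1 f=6]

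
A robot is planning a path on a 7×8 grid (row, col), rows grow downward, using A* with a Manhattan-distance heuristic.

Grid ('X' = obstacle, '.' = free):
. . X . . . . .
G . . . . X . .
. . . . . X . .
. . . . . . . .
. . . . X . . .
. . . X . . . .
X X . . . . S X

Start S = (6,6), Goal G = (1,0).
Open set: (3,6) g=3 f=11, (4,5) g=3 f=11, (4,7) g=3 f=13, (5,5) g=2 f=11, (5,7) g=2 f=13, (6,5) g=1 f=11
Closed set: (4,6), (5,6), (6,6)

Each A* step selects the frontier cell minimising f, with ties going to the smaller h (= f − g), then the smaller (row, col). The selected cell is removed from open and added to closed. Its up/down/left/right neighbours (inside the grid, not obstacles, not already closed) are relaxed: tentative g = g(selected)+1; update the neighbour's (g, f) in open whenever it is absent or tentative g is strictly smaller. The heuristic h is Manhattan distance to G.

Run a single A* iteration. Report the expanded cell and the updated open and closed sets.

step 1: expand (3,6) (f=11, h=8) → closed; open now [(2,6) g=4 f=11, (3,5) g=4 f=11, (3,7) g=4 f=13, (4,5) g=3 f=11, (4,7) g=3 f=13, (5,5) g=2 f=11, (5,7) g=2 f=13, (6,5) g=1 f=11]

expanded=(3,6); open=[(2,6) g=4 f=11, (3,5) g=4 f=11, (3,7) g=4 f=13, (4,5) g=3 f=11, (4,7) g=3 f=13, (5,5) g=2 f=11, (5,7) g=2 f=13, (6,5) g=1 f=11]; closed=[(3,6), (4,6), (5,6), (6,6)]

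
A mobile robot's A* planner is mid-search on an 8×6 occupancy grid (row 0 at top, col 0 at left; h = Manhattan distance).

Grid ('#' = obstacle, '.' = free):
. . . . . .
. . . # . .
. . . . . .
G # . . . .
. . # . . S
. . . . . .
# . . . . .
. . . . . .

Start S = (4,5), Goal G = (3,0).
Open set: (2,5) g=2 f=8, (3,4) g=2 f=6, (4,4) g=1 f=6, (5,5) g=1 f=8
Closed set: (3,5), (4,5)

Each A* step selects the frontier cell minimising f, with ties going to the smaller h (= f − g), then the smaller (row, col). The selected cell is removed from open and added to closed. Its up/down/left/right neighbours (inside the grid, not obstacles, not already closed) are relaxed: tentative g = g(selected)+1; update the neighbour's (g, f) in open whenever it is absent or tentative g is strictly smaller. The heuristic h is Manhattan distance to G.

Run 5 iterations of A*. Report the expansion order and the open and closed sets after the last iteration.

order=[(3,4) → (3,3) → (3,2) → (4,4) → (4,3)]; open=[(2,2) g=5 f=8, (2,3) g=4 f=8, (2,4) g=3 f=8, (2,5) g=2 f=8, (5,3) g=3 f=8, (5,4) g=2 f=8, (5,5) g=1 f=8]; closed=[(3,2), (3,3), (3,4), (3,5), (4,3), (4,4), (4,5)]

step 1: expand (3,4) (f=6, h=4) → closed; open now [(2,4) g=3 f=8, (2,5) g=2 f=8, (3,3) g=3 f=6, (4,4) g=1 f=6, (5,5) g=1 f=8]
step 2: expand (3,3) (f=6, h=3) → closed; open now [(2,3) g=4 f=8, (2,4) g=3 f=8, (2,5) g=2 f=8, (3,2) g=4 f=6, (4,3) g=4 f=8, (4,4) g=1 f=6, (5,5) g=1 f=8]
step 3: expand (3,2) (f=6, h=2) → closed; open now [(2,2) g=5 f=8, (2,3) g=4 f=8, (2,4) g=3 f=8, (2,5) g=2 f=8, (4,3) g=4 f=8, (4,4) g=1 f=6, (5,5) g=1 f=8]
step 4: expand (4,4) (f=6, h=5) → closed; open now [(2,2) g=5 f=8, (2,3) g=4 f=8, (2,4) g=3 f=8, (2,5) g=2 f=8, (4,3) g=2 f=6, (5,4) g=2 f=8, (5,5) g=1 f=8]
step 5: expand (4,3) (f=6, h=4) → closed; open now [(2,2) g=5 f=8, (2,3) g=4 f=8, (2,4) g=3 f=8, (2,5) g=2 f=8, (5,3) g=3 f=8, (5,4) g=2 f=8, (5,5) g=1 f=8]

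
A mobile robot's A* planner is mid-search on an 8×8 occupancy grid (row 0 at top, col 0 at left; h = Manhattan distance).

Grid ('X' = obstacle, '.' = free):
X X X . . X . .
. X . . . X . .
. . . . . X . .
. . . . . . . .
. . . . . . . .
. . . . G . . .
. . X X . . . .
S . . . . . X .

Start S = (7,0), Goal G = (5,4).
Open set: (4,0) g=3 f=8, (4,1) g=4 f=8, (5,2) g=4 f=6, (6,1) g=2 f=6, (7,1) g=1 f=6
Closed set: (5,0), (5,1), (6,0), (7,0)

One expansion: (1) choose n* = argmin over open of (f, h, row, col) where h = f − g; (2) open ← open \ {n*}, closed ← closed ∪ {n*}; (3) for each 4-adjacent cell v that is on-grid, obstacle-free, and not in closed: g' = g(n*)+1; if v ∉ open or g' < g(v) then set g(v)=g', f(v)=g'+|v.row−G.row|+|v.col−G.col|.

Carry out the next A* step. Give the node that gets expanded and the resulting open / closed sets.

step 1: expand (5,2) (f=6, h=2) → closed; open now [(4,0) g=3 f=8, (4,1) g=4 f=8, (4,2) g=5 f=8, (5,3) g=5 f=6, (6,1) g=2 f=6, (7,1) g=1 f=6]

expanded=(5,2); open=[(4,0) g=3 f=8, (4,1) g=4 f=8, (4,2) g=5 f=8, (5,3) g=5 f=6, (6,1) g=2 f=6, (7,1) g=1 f=6]; closed=[(5,0), (5,1), (5,2), (6,0), (7,0)]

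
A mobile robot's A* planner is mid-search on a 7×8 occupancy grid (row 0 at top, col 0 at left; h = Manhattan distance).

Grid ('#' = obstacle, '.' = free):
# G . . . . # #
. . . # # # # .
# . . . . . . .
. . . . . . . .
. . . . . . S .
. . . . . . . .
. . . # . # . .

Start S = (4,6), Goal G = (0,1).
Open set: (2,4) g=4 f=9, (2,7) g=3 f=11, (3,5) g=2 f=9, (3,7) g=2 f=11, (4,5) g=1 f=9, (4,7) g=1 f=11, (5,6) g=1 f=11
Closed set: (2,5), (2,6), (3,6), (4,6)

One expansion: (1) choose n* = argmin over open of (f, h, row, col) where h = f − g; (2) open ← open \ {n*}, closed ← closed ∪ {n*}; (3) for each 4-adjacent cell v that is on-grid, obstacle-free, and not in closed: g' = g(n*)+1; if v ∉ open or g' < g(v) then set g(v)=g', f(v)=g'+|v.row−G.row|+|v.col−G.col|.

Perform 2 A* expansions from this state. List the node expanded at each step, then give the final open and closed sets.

step 1: expand (2,4) (f=9, h=5) → closed; open now [(2,3) g=5 f=9, (2,7) g=3 f=11, (3,4) g=5 f=11, (3,5) g=2 f=9, (3,7) g=2 f=11, (4,5) g=1 f=9, (4,7) g=1 f=11, (5,6) g=1 f=11]
step 2: expand (2,3) (f=9, h=4) → closed; open now [(2,2) g=6 f=9, (2,7) g=3 f=11, (3,3) g=6 f=11, (3,4) g=5 f=11, (3,5) g=2 f=9, (3,7) g=2 f=11, (4,5) g=1 f=9, (4,7) g=1 f=11, (5,6) g=1 f=11]

order=[(2,4) → (2,3)]; open=[(2,2) g=6 f=9, (2,7) g=3 f=11, (3,3) g=6 f=11, (3,4) g=5 f=11, (3,5) g=2 f=9, (3,7) g=2 f=11, (4,5) g=1 f=9, (4,7) g=1 f=11, (5,6) g=1 f=11]; closed=[(2,3), (2,4), (2,5), (2,6), (3,6), (4,6)]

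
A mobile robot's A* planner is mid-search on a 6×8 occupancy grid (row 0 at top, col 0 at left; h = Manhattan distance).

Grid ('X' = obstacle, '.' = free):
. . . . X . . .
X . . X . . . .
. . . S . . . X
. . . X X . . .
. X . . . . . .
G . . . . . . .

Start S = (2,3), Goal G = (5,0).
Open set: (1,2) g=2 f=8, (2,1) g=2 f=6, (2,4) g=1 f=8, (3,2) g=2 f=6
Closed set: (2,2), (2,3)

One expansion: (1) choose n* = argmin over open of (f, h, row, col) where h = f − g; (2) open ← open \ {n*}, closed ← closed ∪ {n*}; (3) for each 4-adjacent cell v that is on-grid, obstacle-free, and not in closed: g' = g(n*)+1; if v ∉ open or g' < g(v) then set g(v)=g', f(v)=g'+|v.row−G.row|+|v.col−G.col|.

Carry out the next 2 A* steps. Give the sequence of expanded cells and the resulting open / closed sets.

step 1: expand (2,1) (f=6, h=4) → closed; open now [(1,1) g=3 f=8, (1,2) g=2 f=8, (2,0) g=3 f=6, (2,4) g=1 f=8, (3,1) g=3 f=6, (3,2) g=2 f=6]
step 2: expand (2,0) (f=6, h=3) → closed; open now [(1,1) g=3 f=8, (1,2) g=2 f=8, (2,4) g=1 f=8, (3,0) g=4 f=6, (3,1) g=3 f=6, (3,2) g=2 f=6]

order=[(2,1) → (2,0)]; open=[(1,1) g=3 f=8, (1,2) g=2 f=8, (2,4) g=1 f=8, (3,0) g=4 f=6, (3,1) g=3 f=6, (3,2) g=2 f=6]; closed=[(2,0), (2,1), (2,2), (2,3)]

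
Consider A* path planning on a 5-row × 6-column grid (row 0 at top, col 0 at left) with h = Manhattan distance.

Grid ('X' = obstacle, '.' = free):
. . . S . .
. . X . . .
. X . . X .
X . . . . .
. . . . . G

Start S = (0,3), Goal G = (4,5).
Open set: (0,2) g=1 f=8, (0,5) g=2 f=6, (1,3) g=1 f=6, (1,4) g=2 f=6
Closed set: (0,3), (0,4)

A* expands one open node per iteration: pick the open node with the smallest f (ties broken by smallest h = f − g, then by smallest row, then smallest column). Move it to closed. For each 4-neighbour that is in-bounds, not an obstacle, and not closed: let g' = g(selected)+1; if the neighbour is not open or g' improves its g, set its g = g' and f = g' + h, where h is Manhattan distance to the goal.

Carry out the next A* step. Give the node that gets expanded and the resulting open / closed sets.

expanded=(0,5); open=[(0,2) g=1 f=8, (1,3) g=1 f=6, (1,4) g=2 f=6, (1,5) g=3 f=6]; closed=[(0,3), (0,4), (0,5)]

step 1: expand (0,5) (f=6, h=4) → closed; open now [(0,2) g=1 f=8, (1,3) g=1 f=6, (1,4) g=2 f=6, (1,5) g=3 f=6]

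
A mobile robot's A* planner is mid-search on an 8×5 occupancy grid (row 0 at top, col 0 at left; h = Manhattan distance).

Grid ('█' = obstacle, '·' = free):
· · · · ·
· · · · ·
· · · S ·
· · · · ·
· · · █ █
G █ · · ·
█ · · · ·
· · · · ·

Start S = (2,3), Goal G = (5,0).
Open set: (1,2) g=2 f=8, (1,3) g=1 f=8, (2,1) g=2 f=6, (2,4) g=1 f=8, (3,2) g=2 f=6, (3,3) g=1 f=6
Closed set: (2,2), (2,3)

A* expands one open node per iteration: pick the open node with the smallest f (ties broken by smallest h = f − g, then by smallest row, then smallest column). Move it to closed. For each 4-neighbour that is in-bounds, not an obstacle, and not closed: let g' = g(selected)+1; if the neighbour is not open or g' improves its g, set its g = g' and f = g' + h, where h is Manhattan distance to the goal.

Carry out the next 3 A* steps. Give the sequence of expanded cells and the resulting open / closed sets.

step 1: expand (2,1) (f=6, h=4) → closed; open now [(1,1) g=3 f=8, (1,2) g=2 f=8, (1,3) g=1 f=8, (2,0) g=3 f=6, (2,4) g=1 f=8, (3,1) g=3 f=6, (3,2) g=2 f=6, (3,3) g=1 f=6]
step 2: expand (2,0) (f=6, h=3) → closed; open now [(1,0) g=4 f=8, (1,1) g=3 f=8, (1,2) g=2 f=8, (1,3) g=1 f=8, (2,4) g=1 f=8, (3,0) g=4 f=6, (3,1) g=3 f=6, (3,2) g=2 f=6, (3,3) g=1 f=6]
step 3: expand (3,0) (f=6, h=2) → closed; open now [(1,0) g=4 f=8, (1,1) g=3 f=8, (1,2) g=2 f=8, (1,3) g=1 f=8, (2,4) g=1 f=8, (3,1) g=3 f=6, (3,2) g=2 f=6, (3,3) g=1 f=6, (4,0) g=5 f=6]

order=[(2,1) → (2,0) → (3,0)]; open=[(1,0) g=4 f=8, (1,1) g=3 f=8, (1,2) g=2 f=8, (1,3) g=1 f=8, (2,4) g=1 f=8, (3,1) g=3 f=6, (3,2) g=2 f=6, (3,3) g=1 f=6, (4,0) g=5 f=6]; closed=[(2,0), (2,1), (2,2), (2,3), (3,0)]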